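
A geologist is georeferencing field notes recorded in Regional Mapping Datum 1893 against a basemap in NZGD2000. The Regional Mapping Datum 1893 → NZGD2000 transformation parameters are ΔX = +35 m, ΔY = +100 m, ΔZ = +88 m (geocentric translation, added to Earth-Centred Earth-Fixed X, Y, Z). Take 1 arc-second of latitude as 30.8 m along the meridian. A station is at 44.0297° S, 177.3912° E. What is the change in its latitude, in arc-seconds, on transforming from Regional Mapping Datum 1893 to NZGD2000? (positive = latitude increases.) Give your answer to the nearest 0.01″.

sin φ = -0.695031, cos φ = 0.718980, sin λ = 0.045516, cos λ = -0.998964.
North component: ΔN = −sin φ cos λ·ΔX − sin φ sin λ·ΔY + cos φ·ΔZ = −(-0.695031)(-0.998964)(35) − (-0.695031)(0.045516)(100) + (0.718980)(88) = 42.13 m.
1° of latitude spans 3600 × 30.80 = 110880 m, so Δφ = 42.13 / 110880 × 3600 = 1.368″.

Δφ = 1.37″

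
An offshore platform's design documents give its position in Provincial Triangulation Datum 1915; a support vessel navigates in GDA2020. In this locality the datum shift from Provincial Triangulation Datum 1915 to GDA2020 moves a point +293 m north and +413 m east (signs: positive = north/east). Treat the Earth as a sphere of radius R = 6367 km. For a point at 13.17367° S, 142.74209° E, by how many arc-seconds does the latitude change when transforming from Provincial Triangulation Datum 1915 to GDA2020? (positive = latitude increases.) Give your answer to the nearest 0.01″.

Δφ = 9.49″

On a sphere of radius R, 1 rad of latitude = R, so Δφ = ΔN / R = 293.0 / 6367000 = 4.6019e-05 rad = 9.492″.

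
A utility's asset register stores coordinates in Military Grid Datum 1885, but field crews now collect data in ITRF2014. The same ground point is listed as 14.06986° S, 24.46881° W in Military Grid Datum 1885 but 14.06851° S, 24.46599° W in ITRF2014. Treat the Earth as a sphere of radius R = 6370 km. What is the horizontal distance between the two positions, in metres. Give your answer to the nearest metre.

Δφ = -14.06851° − -14.06986° = +0.00135°; Δλ = -24.46599° − -24.46881° = +0.00282°.
1° along a meridian = πR/180 = 111177 m.
ΔN = Δφ × 111177 = 150.1 m; ΔE = Δλ × 111177 × cos(-14.06986°) = +0.00282 × 111177 × 0.970000 = 304.1 m.
Distance = √(ΔE² + ΔN²) = √(304.1² + 150.1²) = 339.1 m.

339 m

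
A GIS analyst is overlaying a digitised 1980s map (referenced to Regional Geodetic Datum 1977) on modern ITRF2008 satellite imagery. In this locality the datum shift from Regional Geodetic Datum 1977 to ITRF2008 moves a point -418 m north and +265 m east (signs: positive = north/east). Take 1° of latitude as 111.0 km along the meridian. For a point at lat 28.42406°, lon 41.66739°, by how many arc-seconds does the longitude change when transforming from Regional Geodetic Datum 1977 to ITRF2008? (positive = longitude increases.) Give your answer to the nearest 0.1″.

At latitude 28.42406°, cos φ = 0.879449.
1° of longitude at this latitude = 111.0 × cos φ = 97.62 km, so Δλ = 265.0 / 97618.8 = 0.0027146° = 9.773″.

Δλ = 9.8″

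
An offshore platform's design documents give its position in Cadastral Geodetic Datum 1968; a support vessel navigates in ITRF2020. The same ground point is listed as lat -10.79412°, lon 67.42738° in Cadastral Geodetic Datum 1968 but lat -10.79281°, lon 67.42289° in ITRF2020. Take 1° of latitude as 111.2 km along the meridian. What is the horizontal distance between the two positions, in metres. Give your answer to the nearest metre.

512 m

Δφ = -10.79281° − -10.79412° = +0.00131°; Δλ = 67.42289° − 67.42738° = -0.00449°.
ΔN = Δφ × 111200 = 145.7 m; ΔE = Δλ × 111200 × cos(-10.79412°) = -0.00449 × 111200 × 0.982306 = -490.5 m.
Distance = √(ΔE² + ΔN²) = √((-490.5)² + 145.7²) = 511.6 m.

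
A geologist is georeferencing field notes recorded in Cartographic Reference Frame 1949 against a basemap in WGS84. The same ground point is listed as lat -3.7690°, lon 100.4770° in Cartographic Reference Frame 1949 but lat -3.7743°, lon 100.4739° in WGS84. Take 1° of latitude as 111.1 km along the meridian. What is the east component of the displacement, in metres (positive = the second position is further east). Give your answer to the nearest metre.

Δφ = -3.7743° − -3.7690° = -0.0053°; Δλ = 100.4739° − 100.4770° = -0.0031°.
ΔN = Δφ × 111100 = -588.8 m; ΔE = Δλ × 111100 × cos(-3.7690°) = -0.0031 × 111100 × 0.997837 = -343.7 m.

ΔE = -344 m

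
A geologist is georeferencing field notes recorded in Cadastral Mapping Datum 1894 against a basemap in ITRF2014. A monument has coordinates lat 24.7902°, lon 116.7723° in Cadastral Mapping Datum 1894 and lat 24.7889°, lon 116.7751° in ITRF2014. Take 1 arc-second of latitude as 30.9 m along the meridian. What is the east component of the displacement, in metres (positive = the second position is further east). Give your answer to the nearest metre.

Δφ = 24.7889° − 24.7902° = -0.0013°; Δλ = 116.7751° − 116.7723° = +0.0028°.
1° of latitude = 3600 × 30.90 = 111240 m.
ΔN = Δφ × 111240 = -144.6 m; ΔE = Δλ × 111240 × cos(24.7902°) = +0.0028 × 111240 × 0.907849 = 282.8 m.

ΔE = 283 m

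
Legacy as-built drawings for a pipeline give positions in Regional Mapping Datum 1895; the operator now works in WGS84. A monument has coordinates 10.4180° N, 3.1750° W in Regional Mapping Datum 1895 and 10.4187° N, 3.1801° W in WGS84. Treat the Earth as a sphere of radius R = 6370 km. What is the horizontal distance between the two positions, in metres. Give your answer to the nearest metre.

563 m

Δφ = 10.4187° − 10.4180° = +0.0007°; Δλ = -3.1801° − -3.1750° = -0.0051°.
1° along a meridian = πR/180 = 111177 m.
ΔN = Δφ × 111177 = 77.8 m; ΔE = Δλ × 111177 × cos(10.4180°) = -0.0051 × 111177 × 0.983515 = -557.7 m.
Distance = √(ΔE² + ΔN²) = √((-557.7)² + 77.8²) = 563.1 m.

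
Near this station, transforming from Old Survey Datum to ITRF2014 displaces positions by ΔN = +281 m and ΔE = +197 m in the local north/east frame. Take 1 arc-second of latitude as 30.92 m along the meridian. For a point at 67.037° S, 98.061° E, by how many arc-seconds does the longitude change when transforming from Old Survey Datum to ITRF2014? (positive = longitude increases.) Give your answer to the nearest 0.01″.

Δλ = 16.33″

At latitude -67.037°, cos φ = 0.390137.
1″ of longitude at this latitude = 30.92 × cos φ = 12.0630 m, so Δλ = 197.0 / 12.0630 = 16.331″.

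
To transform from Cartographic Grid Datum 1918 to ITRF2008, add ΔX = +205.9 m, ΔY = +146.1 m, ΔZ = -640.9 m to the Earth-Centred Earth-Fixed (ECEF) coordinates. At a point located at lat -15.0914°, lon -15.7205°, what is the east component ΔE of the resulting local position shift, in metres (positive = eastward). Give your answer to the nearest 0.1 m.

ΔE = 196.4 m

At φ = -15.0914°, λ = -15.7205°: sin φ = -0.260360, cos φ = 0.965512, sin λ = -0.270945, cos λ = 0.962595.
ΔE = −sin λ·ΔX + cos λ·ΔY = −(-0.270945)·(205.9) + (0.962595)·(146.1) = 196.42 m.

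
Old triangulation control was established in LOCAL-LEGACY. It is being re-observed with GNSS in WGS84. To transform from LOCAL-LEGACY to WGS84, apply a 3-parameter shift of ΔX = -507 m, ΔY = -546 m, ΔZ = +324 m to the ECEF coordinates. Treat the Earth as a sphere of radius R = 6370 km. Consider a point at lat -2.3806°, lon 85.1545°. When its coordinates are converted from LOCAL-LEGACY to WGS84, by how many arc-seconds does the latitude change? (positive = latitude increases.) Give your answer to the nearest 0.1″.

Δφ = 9.7″

sin φ = -0.041537, cos φ = 0.999137, sin λ = 0.996426, cos λ = 0.084469.
North component: ΔN = −sin φ cos λ·ΔX − sin φ sin λ·ΔY + cos φ·ΔZ = −(-0.041537)(0.084469)(-507) − (-0.041537)(0.996426)(-546) + (0.999137)(324) = 299.34 m.
1° of latitude spans πR/180 = 111177 m, so Δφ = 299.34 / 111177 × 3600 = 9.693″.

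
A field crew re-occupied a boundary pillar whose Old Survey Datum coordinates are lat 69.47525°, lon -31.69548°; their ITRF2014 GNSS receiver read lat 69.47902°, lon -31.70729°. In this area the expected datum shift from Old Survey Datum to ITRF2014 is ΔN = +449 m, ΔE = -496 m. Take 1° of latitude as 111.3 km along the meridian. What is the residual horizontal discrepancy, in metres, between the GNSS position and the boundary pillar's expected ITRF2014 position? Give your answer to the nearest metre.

46 m

Observed coordinate differences: Δφ = +0.00377°, Δλ = -0.01181°.
Converting to metres (1° lat = 111300 m, cos φ = 0.350612): observed ΔN = 419.6 m, observed ΔE = -460.9 m.
Subtracting the expected shift leaves a residual of 419.6 − (449) = -29.4 m north and -460.9 − (-496) = 35.1 m east.
Residual distance = √((-29.4)² + 35.1²) = 45.8 m.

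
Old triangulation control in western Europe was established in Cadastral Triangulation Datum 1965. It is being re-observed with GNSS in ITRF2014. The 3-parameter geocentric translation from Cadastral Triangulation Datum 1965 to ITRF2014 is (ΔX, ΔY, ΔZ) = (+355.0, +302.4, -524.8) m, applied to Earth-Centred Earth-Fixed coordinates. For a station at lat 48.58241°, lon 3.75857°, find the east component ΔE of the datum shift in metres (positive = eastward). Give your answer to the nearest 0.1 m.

ΔE = 278.5 m

The local east axis at (φ, λ) is (−sin λ, cos λ, 0), so ΔE = −sin(3.75857°)·355.0 + cos(3.75857°)·302.4 = 278.48 m.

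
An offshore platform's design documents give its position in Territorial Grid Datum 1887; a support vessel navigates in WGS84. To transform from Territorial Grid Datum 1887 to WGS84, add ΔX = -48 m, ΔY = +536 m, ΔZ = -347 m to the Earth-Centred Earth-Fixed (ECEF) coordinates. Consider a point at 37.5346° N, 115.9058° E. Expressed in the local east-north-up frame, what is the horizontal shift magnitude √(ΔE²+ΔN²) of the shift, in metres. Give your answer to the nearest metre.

612 m

At φ = 37.5346°, λ = 115.9058°: sin φ = 0.609240, cos φ = 0.792986, sin λ = 0.899514, cos λ = -0.436893.
ΔE = −sin λ·ΔX + cos λ·ΔY = −(0.899514)·(-48) + (-0.436893)·(536) = -191.00 m.
ΔN = −sin φ cos λ·ΔX − sin φ sin λ·ΔY + cos φ·ΔZ = −(0.609240)(-0.436893)(-48) − (0.609240)(0.899514)(536) + (0.792986)(-347) = -581.68 m.
Horizontal magnitude = √(ΔE² + ΔN²) = √((-191.00)² + (-581.68)²) = 612.24 m.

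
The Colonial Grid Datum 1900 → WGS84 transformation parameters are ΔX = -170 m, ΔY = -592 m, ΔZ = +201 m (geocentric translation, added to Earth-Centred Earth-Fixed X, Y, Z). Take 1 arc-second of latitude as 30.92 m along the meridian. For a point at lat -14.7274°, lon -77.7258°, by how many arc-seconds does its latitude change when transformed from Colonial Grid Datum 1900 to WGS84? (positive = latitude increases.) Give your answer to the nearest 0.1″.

sin φ = -0.254220, cos φ = 0.967146, sin λ = -0.977141, cos λ = 0.212590.
North component: ΔN = −sin φ cos λ·ΔX − sin φ sin λ·ΔY + cos φ·ΔZ = −(-0.254220)(0.212590)(-170) − (-0.254220)(-0.977141)(-592) + (0.967146)(201) = 332.27 m.
1° of latitude spans 3600 × 30.92 = 111312 m, so Δφ = 332.27 / 111312 × 3600 = 10.746″.

Δφ = 10.7″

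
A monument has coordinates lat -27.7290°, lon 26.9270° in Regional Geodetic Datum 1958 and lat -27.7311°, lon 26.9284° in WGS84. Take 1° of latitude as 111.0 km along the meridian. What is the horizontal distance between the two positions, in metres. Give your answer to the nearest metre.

Δφ = -27.7311° − -27.7290° = -0.0021°; Δλ = 26.9284° − 26.9270° = +0.0014°.
ΔN = Δφ × 111000 = -233.1 m; ΔE = Δλ × 111000 × cos(-27.7290°) = +0.0014 × 111000 × 0.885158 = 137.6 m.
Distance = √(ΔE² + ΔN²) = √(137.6² + (-233.1)²) = 270.7 m.

271 m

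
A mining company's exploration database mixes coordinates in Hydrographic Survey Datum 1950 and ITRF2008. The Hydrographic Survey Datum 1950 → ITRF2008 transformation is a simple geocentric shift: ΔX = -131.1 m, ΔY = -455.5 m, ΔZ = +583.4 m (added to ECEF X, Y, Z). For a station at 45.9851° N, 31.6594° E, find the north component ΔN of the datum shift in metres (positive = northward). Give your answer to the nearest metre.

At φ = 45.9851°, λ = 31.6594°: sin φ = 0.719159, cos φ = 0.694845, sin λ = 0.524869, cos λ = 0.851183.
ΔN = −sin φ cos λ·ΔX − sin φ sin λ·ΔY + cos φ·ΔZ = −(0.719159)(0.851183)(-131.1) − (0.719159)(0.524869)(-455.5) + (0.694845)(583.4) = 657.56 m.

ΔN = 658 m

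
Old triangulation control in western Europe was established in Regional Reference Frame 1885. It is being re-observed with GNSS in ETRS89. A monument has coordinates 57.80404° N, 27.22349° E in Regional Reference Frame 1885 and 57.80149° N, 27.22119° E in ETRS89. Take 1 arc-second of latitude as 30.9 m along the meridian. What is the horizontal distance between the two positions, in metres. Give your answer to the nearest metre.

315 m

Δφ = 57.80149° − 57.80404° = -0.00255°; Δλ = 27.22119° − 27.22349° = -0.00230°.
1° of latitude = 3600 × 30.90 = 111240 m.
ΔN = Δφ × 111240 = -283.7 m; ΔE = Δλ × 111240 × cos(57.80404°) = -0.00230 × 111240 × 0.532817 = -136.3 m.
Distance = √(ΔE² + ΔN²) = √((-136.3)² + (-283.7)²) = 314.7 m.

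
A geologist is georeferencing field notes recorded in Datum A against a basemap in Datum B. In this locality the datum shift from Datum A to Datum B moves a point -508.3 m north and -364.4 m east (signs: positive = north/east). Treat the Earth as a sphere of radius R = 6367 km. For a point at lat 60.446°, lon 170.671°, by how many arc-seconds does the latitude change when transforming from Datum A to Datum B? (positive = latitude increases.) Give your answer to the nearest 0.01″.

On a sphere of radius R, 1 rad of latitude = R, so Δφ = ΔN / R = -508.3 / 6367000 = -7.9834e-05 rad = -16.467″.

Δφ = -16.47″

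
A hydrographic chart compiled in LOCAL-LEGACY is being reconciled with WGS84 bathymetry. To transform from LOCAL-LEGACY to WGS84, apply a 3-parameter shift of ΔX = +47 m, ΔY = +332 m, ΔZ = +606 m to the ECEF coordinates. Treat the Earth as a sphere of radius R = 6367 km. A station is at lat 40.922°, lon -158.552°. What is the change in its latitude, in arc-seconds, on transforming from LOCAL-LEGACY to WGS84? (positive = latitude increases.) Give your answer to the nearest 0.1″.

sin φ = 0.655031, cos φ = 0.755602, sin λ = -0.365657, cos λ = -0.930750.
North component: ΔN = −sin φ cos λ·ΔX − sin φ sin λ·ΔY + cos φ·ΔZ = −(0.655031)(-0.930750)(47) − (0.655031)(-0.365657)(332) + (0.755602)(606) = 566.07 m.
1° of latitude spans πR/180 = 111125 m, so Δφ = 566.07 / 111125 × 3600 = 18.338″.

Δφ = 18.3″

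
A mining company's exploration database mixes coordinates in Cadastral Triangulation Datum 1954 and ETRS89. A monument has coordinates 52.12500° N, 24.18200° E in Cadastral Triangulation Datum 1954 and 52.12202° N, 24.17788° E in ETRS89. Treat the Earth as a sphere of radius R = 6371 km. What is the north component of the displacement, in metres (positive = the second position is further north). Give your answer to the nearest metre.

Δφ = 52.12202° − 52.12500° = -0.00298°; Δλ = 24.17788° − 24.18200° = -0.00412°.
1° along a meridian = πR/180 = 111195 m.
ΔN = Δφ × 111195 = -331.4 m; ΔE = Δλ × 111195 × cos(52.12500°) = -0.00412 × 111195 × 0.613941 = -281.3 m.

ΔN = -331 m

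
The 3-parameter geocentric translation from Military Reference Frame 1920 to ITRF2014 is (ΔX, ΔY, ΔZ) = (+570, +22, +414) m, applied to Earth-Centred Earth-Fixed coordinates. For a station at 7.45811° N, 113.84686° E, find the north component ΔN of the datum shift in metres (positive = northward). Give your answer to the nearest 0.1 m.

ΔN = 437.8 m

At φ = 7.45811°, λ = 113.84686°: sin φ = 0.129801, cos φ = 0.991540, sin λ = 0.914629, cos λ = -0.404293.
ΔN = −sin φ cos λ·ΔX − sin φ sin λ·ΔY + cos φ·ΔZ = −(0.129801)(-0.404293)(570) − (0.129801)(0.914629)(22) + (0.991540)(414) = 437.80 m.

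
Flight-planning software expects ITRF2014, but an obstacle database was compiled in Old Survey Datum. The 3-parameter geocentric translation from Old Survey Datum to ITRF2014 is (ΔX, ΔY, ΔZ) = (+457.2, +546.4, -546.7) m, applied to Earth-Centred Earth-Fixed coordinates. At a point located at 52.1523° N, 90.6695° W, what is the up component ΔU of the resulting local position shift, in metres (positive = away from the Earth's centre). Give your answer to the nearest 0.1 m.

ΔU = -770.2 m

The local up (radial) axis is (cos φ cos λ, cos φ sin λ, sin φ), giving ΔU = -3.278 − 335.229 − 431.699 = -770.21 m.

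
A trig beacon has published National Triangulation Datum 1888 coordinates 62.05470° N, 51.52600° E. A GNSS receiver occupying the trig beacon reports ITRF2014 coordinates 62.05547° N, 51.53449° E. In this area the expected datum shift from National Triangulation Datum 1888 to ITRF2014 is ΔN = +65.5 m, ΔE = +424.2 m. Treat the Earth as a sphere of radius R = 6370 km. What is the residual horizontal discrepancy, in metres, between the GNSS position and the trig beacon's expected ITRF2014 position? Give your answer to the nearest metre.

27 m

Observed coordinate differences: Δφ = +0.00077°, Δλ = +0.00849°.
Converting to metres (1° lat = 111177 m, cos φ = 0.468628): observed ΔN = 85.6 m, observed ΔE = 442.3 m.
Subtracting the expected shift leaves a residual of 85.6 − (65.5) = 20.1 m north and 442.3 − (424.2) = 18.1 m east.
Residual distance = √(20.1² + 18.1²) = 27.1 m.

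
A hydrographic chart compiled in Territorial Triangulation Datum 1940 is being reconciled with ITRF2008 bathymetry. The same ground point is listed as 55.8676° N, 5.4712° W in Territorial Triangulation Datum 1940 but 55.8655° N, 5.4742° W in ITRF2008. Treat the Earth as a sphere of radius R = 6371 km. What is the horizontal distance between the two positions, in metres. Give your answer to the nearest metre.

Δφ = 55.8655° − 55.8676° = -0.0021°; Δλ = -5.4742° − -5.4712° = -0.0030°.
1° along a meridian = πR/180 = 111195 m.
ΔN = Δφ × 111195 = -233.5 m; ΔE = Δλ × 111195 × cos(55.8676°) = -0.0030 × 111195 × 0.561107 = -187.2 m.
Distance = √(ΔE² + ΔN²) = √((-187.2)² + (-233.5)²) = 299.3 m.

299 m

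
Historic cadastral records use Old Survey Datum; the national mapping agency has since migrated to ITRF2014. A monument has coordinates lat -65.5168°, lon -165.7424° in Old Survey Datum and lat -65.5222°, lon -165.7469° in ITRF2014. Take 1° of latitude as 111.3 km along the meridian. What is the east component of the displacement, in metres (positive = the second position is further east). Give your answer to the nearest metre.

ΔE = -208 m

Δφ = -65.5222° − -65.5168° = -0.0054°; Δλ = -165.7469° − -165.7424° = -0.0045°.
ΔN = Δφ × 111300 = -601.0 m; ΔE = Δλ × 111300 × cos(-65.5168°) = -0.0045 × 111300 × 0.414426 = -207.6 m.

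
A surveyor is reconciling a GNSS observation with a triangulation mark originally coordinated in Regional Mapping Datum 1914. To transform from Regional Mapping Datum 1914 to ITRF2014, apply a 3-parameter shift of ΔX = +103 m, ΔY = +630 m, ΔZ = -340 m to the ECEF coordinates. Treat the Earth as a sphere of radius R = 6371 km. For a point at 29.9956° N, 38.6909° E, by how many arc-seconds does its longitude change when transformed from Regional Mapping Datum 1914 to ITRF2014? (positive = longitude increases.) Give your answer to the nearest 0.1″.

Δλ = 16.0″

sin φ = 0.499933, cos φ = 0.866064, sin λ = 0.625119, cos λ = 0.780530.
East component: ΔE = −sin λ·ΔX + cos λ·ΔY = −(0.625119)(103) + (0.780530)(630) = 427.35 m.
1° of latitude spans πR/180 = 111195 m; at latitude φ, 1° of longitude spans that × cos φ = 96301.9 m, so Δλ = 427.35 / 96301.9 × 3600 = 15.975″.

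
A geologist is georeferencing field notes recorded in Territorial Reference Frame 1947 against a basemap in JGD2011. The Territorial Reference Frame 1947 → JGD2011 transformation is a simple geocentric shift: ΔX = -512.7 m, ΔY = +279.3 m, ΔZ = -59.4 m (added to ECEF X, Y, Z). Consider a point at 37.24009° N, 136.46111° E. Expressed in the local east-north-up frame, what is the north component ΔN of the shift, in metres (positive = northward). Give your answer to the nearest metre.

At φ = 37.24009°, λ = 136.46111°: sin φ = 0.605156, cos φ = 0.796107, sin λ = 0.688847, cos λ = -0.724907.
ΔN = −sin φ cos λ·ΔX − sin φ sin λ·ΔY + cos φ·ΔZ = −(0.605156)(-0.724907)(-512.7) − (0.605156)(0.688847)(279.3) + (0.796107)(-59.4) = -388.63 m.

ΔN = -389 m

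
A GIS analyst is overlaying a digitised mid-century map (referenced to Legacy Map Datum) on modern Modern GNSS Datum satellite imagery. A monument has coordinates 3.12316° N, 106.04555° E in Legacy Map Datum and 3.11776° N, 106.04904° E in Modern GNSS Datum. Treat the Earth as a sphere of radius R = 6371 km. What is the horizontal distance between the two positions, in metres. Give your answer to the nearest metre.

Δφ = 3.11776° − 3.12316° = -0.00540°; Δλ = 106.04904° − 106.04555° = +0.00349°.
1° along a meridian = πR/180 = 111195 m.
ΔN = Δφ × 111195 = -600.5 m; ΔE = Δλ × 111195 × cos(3.12316°) = +0.00349 × 111195 × 0.998515 = 387.5 m.
Distance = √(ΔE² + ΔN²) = √(387.5² + (-600.5)²) = 714.6 m.

715 m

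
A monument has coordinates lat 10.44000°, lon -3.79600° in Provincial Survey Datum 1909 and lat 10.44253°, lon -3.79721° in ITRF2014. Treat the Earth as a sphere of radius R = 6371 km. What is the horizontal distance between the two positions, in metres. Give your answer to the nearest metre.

Δφ = 10.44253° − 10.44000° = +0.00253°; Δλ = -3.79721° − -3.79600° = -0.00121°.
1° along a meridian = πR/180 = 111195 m.
ΔN = Δφ × 111195 = 281.3 m; ΔE = Δλ × 111195 × cos(10.44000°) = -0.00121 × 111195 × 0.983445 = -132.3 m.
Distance = √(ΔE² + ΔN²) = √((-132.3)² + 281.3²) = 310.9 m.

311 m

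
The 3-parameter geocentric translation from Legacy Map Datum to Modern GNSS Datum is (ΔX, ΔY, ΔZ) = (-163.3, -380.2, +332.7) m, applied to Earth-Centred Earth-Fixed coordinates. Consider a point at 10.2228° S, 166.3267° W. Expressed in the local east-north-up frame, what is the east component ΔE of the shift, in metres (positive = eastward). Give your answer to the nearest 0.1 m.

ΔE = 330.8 m

The local east axis at (φ, λ) is (−sin λ, cos λ, 0), so ΔE = −sin(-166.3267°)·(-163.3) + cos(-166.3267°)·(-380.2) = 330.82 m.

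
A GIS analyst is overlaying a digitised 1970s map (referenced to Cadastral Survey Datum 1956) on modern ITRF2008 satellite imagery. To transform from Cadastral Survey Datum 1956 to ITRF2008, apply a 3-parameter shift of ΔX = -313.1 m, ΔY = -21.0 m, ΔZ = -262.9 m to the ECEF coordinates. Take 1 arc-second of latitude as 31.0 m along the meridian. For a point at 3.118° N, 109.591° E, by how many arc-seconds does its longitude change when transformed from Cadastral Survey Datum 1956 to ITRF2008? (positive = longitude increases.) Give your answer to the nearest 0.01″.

sin φ = 0.054393, cos φ = 0.998520, sin λ = 0.942110, cos λ = -0.335304.
East component: ΔE = −sin λ·ΔX + cos λ·ΔY = −(0.942110)(-313.1) + (-0.335304)(-21.0) = 302.02 m.
1° of latitude spans 3600 × 31.00 = 111600 m; at latitude φ, 1° of longitude spans that × cos φ = 111434.8 m, so Δλ = 302.02 / 111434.8 × 3600 = 9.757″.

Δλ = 9.76″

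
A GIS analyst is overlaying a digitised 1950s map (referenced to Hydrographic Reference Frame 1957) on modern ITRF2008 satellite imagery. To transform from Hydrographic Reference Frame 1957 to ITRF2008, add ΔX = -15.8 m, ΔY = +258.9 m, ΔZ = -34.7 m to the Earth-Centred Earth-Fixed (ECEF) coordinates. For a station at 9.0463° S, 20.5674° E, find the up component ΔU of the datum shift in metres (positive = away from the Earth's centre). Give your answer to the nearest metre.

ΔU = 81 m

The local up (radial) axis is (cos φ cos λ, cos φ sin λ, sin φ), giving ΔU = -14.609 + 89.823 + 5.456 = 80.67 m.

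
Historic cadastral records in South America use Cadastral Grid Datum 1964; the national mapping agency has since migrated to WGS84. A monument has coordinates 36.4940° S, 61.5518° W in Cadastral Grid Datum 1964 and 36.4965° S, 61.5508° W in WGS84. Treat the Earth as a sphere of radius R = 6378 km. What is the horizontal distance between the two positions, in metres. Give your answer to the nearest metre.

292 m

Δφ = -36.4965° − -36.4940° = -0.0025°; Δλ = -61.5508° − -61.5518° = +0.0010°.
1° along a meridian = πR/180 = 111317 m.
ΔN = Δφ × 111317 = -278.3 m; ΔE = Δλ × 111317 × cos(-36.4940°) = +0.0010 × 111317 × 0.803919 = 89.5 m.
Distance = √(ΔE² + ΔN²) = √(89.5² + (-278.3)²) = 292.3 m.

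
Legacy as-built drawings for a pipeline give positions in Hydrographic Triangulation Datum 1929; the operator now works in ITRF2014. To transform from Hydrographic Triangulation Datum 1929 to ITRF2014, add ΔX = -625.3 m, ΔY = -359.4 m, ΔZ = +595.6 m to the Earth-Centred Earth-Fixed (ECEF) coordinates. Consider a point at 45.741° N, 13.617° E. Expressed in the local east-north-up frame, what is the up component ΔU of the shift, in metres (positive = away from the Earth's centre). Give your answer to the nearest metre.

ΔU = -57 m

The local up (radial) axis is (cos φ cos λ, cos φ sin λ, sin φ), giving ΔU = -424.132 − 59.052 + 426.564 = -56.62 m.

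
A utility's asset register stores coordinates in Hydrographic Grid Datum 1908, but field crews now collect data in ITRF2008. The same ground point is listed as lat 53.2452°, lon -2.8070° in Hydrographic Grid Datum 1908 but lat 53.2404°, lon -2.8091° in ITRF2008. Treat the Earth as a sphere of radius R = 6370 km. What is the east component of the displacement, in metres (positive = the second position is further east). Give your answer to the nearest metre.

Δφ = 53.2404° − 53.2452° = -0.0048°; Δλ = -2.8091° − -2.8070° = -0.0021°.
1° along a meridian = πR/180 = 111177 m.
ΔN = Δφ × 111177 = -533.7 m; ΔE = Δλ × 111177 × cos(53.2452°) = -0.0021 × 111177 × 0.598392 = -139.7 m.

ΔE = -140 m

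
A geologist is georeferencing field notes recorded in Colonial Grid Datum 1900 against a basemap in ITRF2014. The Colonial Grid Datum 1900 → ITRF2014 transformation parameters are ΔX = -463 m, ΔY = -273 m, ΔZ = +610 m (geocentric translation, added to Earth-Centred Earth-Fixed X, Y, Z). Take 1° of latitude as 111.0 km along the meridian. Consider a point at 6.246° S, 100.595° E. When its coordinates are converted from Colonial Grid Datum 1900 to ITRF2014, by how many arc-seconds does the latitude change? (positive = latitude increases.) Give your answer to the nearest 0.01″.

Δφ = 19.02″

sin φ = -0.108797, cos φ = 0.994064, sin λ = 0.982951, cos λ = -0.183866.
North component: ΔN = −sin φ cos λ·ΔX − sin φ sin λ·ΔY + cos φ·ΔZ = −(-0.108797)(-0.183866)(-463) − (-0.108797)(0.982951)(-273) + (0.994064)(610) = 586.45 m.
1° of latitude spans 111000 m, so Δφ = 586.45 / 111000 × 3600 = 19.020″.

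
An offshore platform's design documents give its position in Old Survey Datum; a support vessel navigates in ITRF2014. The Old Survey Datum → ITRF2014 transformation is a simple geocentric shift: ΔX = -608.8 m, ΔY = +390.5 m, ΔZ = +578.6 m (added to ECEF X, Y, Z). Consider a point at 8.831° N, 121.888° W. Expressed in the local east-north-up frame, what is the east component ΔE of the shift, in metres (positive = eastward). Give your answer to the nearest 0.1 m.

At φ = 8.831°, λ = -121.888°: sin φ = 0.153520, cos φ = 0.988145, sin λ = -0.849082, cos λ = -0.528261.
ΔE = −sin λ·ΔX + cos λ·ΔY = −(-0.849082)·(-608.8) + (-0.528261)·(390.5) = -723.21 m.

ΔE = -723.2 m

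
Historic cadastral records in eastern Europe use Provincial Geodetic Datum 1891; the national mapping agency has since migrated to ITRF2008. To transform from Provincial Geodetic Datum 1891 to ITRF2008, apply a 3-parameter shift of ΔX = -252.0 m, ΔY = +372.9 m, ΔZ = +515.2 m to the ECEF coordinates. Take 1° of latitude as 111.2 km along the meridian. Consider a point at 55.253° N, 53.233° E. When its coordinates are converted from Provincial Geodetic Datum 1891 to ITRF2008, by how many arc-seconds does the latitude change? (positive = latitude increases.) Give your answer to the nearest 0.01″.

sin φ = 0.821677, cos φ = 0.569954, sin λ = 0.801076, cos λ = 0.598562.
North component: ΔN = −sin φ cos λ·ΔX − sin φ sin λ·ΔY + cos φ·ΔZ = −(0.821677)(0.598562)(-252.0) − (0.821677)(0.801076)(372.9) + (0.569954)(515.2) = 172.13 m.
1° of latitude spans 111200 m, so Δφ = 172.13 / 111200 × 3600 = 5.572″.

Δφ = 5.57″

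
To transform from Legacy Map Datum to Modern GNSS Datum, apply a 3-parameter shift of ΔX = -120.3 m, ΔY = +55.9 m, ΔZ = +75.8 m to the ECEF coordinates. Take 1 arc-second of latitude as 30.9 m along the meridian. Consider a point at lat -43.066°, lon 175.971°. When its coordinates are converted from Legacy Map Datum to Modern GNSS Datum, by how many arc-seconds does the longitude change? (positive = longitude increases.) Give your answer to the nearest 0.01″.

sin φ = -0.682840, cos φ = 0.730568, sin λ = 0.070261, cos λ = -0.997529.
East component: ΔE = −sin λ·ΔX + cos λ·ΔY = −(0.070261)(-120.3) + (-0.997529)(55.9) = -47.31 m.
1° of latitude spans 3600 × 30.90 = 111240 m; at latitude φ, 1° of longitude spans that × cos φ = 81268.3 m, so Δλ = -47.31 / 81268.3 × 3600 = -2.096″.

Δλ = -2.10″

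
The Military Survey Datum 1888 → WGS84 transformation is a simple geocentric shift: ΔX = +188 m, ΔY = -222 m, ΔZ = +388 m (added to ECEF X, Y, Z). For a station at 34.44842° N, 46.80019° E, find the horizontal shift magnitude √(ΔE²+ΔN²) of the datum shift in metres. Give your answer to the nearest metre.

The local east axis at (φ, λ) is (−sin λ, cos λ, 0), so ΔE = −sin(46.80019°)·188 + cos(46.80019°)·(-222) = -289.02 m.
The local north axis is (−sin φ cos λ, −sin φ sin λ, cos φ), giving ΔN = -72.798 + 91.542 + 319.959 = 338.70 m.
Horizontal magnitude = √(ΔE² + ΔN²) = √((-289.02)² + 338.70²) = 445.25 m.

445 m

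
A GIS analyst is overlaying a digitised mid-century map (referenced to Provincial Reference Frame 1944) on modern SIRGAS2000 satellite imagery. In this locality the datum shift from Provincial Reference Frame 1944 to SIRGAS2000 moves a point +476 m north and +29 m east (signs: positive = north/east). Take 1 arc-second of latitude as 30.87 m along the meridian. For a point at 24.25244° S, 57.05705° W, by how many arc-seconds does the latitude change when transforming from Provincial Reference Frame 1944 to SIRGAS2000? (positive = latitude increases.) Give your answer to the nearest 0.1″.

1″ of latitude = 30.87 m, so Δφ = 476.0 / 30.87 = 15.420″.

Δφ = 15.4″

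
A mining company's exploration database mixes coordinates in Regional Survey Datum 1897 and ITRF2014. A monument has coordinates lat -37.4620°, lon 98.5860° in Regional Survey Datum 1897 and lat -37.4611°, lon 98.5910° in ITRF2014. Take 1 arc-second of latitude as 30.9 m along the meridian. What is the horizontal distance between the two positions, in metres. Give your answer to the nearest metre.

Δφ = -37.4611° − -37.4620° = +0.0009°; Δλ = 98.5910° − 98.5860° = +0.0050°.
1° of latitude = 3600 × 30.90 = 111240 m.
ΔN = Δφ × 111240 = 100.1 m; ΔE = Δλ × 111240 × cos(-37.4620°) = +0.0050 × 111240 × 0.793757 = 441.5 m.
Distance = √(ΔE² + ΔN²) = √(441.5² + 100.1²) = 452.7 m.

453 m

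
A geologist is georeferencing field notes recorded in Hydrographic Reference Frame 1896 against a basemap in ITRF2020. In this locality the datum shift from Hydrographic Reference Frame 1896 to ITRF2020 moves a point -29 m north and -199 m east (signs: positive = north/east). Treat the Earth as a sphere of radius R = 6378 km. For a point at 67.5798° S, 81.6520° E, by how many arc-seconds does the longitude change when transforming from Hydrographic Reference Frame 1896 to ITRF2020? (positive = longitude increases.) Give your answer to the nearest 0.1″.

Δλ = -16.9″

At latitude -67.5798°, cos φ = 0.381396.
One radian of longitude at latitude φ spans R cos φ, so Δλ = ΔE / (R cos φ) = -199.0 / (6378000 × 0.381396) = -8.1807e-05 rad = -16.874″.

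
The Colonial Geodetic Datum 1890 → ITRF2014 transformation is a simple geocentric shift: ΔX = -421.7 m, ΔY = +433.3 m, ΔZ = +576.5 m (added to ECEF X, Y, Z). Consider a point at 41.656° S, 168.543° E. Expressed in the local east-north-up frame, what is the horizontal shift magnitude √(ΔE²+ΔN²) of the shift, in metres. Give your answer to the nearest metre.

The local east axis at (φ, λ) is (−sin λ, cos λ, 0), so ΔE = −sin(168.543°)·(-421.7) + cos(168.543°)·433.3 = -340.90 m.
The local north axis is (−sin φ cos λ, −sin φ sin λ, cos φ), giving ΔN = 274.701 + 57.205 + 430.731 = 762.64 m.
Horizontal magnitude = √(ΔE² + ΔN²) = √((-340.90)² + 762.64²) = 835.36 m.

835 m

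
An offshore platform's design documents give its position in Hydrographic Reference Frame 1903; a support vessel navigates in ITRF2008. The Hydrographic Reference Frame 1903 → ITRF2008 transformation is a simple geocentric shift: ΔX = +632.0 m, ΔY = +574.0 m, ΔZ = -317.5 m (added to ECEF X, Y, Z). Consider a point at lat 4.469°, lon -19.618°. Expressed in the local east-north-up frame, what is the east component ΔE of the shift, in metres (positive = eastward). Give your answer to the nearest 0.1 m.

ΔE = 752.9 m

The local east axis at (φ, λ) is (−sin λ, cos λ, 0), so ΔE = −sin(-19.618°)·632.0 + cos(-19.618°)·574.0 = 752.87 m.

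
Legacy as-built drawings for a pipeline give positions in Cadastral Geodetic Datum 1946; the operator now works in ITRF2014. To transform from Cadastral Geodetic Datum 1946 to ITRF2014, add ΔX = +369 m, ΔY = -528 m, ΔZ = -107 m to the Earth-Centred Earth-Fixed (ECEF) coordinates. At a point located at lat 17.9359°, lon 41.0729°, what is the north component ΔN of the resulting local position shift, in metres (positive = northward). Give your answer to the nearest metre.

ΔN = -81 m

The local north axis is (−sin φ cos λ, −sin φ sin λ, cos φ), giving ΔN = -85.666 + 106.831 − 101.800 = -80.64 m.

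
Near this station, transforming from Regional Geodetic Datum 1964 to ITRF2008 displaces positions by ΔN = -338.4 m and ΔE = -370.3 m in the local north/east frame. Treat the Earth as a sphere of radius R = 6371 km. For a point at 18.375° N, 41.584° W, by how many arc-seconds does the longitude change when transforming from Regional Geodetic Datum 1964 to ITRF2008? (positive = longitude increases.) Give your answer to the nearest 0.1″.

Δλ = -12.6″

At latitude 18.375°, cos φ = 0.949014.
One radian of longitude at latitude φ spans R cos φ, so Δλ = ΔE / (R cos φ) = -370.3 / (6371000 × 0.949014) = -6.1245e-05 rad = -12.633″.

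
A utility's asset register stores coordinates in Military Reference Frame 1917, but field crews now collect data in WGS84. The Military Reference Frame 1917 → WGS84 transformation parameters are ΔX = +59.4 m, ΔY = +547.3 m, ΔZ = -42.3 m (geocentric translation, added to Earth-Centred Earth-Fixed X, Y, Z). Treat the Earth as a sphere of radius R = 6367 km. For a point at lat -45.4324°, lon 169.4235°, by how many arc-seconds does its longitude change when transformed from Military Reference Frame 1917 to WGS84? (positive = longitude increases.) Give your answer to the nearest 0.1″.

sin φ = -0.712423, cos φ = 0.701750, sin λ = 0.183548, cos λ = -0.983011.
East component: ΔE = −sin λ·ΔX + cos λ·ΔY = −(0.183548)(59.4) + (-0.983011)(547.3) = -548.90 m.
1° of latitude spans πR/180 = 111125 m; at latitude φ, 1° of longitude spans that × cos φ = 77982.1 m, so Δλ = -548.90 / 77982.1 × 3600 = -25.340″.

Δλ = -25.3″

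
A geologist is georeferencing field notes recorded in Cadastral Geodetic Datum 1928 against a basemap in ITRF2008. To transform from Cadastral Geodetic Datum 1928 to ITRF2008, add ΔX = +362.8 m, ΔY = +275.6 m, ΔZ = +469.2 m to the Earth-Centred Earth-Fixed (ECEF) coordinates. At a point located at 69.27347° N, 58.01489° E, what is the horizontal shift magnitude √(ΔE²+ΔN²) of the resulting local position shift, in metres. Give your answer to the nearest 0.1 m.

283.1 m

At φ = 69.27347°, λ = 58.01489°: sin φ = 0.935280, cos φ = 0.353908, sin λ = 0.848186, cos λ = 0.529699.
ΔE = −sin λ·ΔX + cos λ·ΔY = −(0.848186)·(362.8) + (0.529699)·(275.6) = -161.74 m.
ΔN = −sin φ cos λ·ΔX − sin φ sin λ·ΔY + cos φ·ΔZ = −(0.935280)(0.529699)(362.8) − (0.935280)(0.848186)(275.6) + (0.353908)(469.2) = -232.31 m.
Horizontal magnitude = √(ΔE² + ΔN²) = √((-161.74)² + (-232.31)²) = 283.07 m.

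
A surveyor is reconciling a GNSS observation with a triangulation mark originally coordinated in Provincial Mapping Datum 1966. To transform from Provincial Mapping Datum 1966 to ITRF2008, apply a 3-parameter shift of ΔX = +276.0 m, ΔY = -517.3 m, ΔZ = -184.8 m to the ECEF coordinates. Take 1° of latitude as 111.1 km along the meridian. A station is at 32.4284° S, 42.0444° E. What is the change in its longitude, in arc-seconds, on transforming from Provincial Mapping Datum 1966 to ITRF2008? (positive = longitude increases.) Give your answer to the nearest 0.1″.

sin φ = -0.536245, cos φ = 0.844062, sin λ = 0.669706, cos λ = 0.742626.
East component: ΔE = −sin λ·ΔX + cos λ·ΔY = −(0.669706)(276.0) + (0.742626)(-517.3) = -569.00 m.
1° of latitude spans 111100 m; at latitude φ, 1° of longitude spans that × cos φ = 93775.3 m, so Δλ = -569.00 / 93775.3 × 3600 = -21.844″.

Δλ = -21.8″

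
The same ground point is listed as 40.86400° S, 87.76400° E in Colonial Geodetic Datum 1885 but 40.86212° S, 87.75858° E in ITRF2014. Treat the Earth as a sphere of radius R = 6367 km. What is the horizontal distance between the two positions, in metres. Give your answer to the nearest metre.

501 m

Δφ = -40.86212° − -40.86400° = +0.00188°; Δλ = 87.75858° − 87.76400° = -0.00542°.
1° along a meridian = πR/180 = 111125 m.
ΔN = Δφ × 111125 = 208.9 m; ΔE = Δλ × 111125 × cos(-40.86400°) = -0.00542 × 111125 × 0.756265 = -455.5 m.
Distance = √(ΔE² + ΔN²) = √((-455.5)² + 208.9²) = 501.1 m.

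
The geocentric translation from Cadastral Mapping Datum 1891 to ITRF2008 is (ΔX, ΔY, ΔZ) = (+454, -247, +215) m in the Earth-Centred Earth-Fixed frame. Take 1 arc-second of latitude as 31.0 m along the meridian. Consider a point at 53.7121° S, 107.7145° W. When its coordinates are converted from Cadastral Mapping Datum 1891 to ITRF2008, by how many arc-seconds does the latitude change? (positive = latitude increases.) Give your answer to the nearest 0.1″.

sin φ = -0.806053, cos φ = 0.591843, sin λ = -0.952585, cos λ = -0.304274.
North component: ΔN = −sin φ cos λ·ΔX − sin φ sin λ·ΔY + cos φ·ΔZ = −(-0.806053)(-0.304274)(454) − (-0.806053)(-0.952585)(-247) + (0.591843)(215) = 205.55 m.
1° of latitude spans 3600 × 31.00 = 111600 m, so Δφ = 205.55 / 111600 × 3600 = 6.631″.

Δφ = 6.6″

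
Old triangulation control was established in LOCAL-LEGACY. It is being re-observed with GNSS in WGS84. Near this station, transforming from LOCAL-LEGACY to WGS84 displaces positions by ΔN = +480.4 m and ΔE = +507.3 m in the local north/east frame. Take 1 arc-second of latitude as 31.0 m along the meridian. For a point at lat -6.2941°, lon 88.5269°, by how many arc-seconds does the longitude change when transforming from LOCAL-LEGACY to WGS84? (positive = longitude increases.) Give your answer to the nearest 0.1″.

At latitude -6.2941°, cos φ = 0.993972.
1″ of longitude at this latitude = 31.00 × cos φ = 30.8131 m, so Δλ = 507.3 / 30.8131 = 16.464″.

Δλ = 16.5″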